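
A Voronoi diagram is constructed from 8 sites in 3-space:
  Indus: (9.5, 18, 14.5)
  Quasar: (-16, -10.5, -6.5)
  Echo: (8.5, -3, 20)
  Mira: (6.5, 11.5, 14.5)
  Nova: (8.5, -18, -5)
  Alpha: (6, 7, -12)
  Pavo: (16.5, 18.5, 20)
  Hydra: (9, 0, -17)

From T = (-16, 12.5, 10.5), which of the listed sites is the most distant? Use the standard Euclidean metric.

Nova

Since √ is increasing, it suffices to compare squared distances:
d²(T, Indus) = 650.25 + 30.25 + 16 = 696.5
d²(T, Quasar) = 0 + 529 + 289 = 818
d²(T, Echo) = 600.25 + 240.25 + 90.25 = 930.75
d²(T, Mira) = 506.25 + 1 + 16 = 523.25
d²(T, Nova) = 600.25 + 930.25 + 240.25 = 1770.75
d²(T, Alpha) = 484 + 30.25 + 506.25 = 1020.5
d²(T, Pavo) = 1056.25 + 36 + 90.25 = 1182.5
d²(T, Hydra) = 625 + 156.25 + 756.25 = 1537.5
The largest is to Nova.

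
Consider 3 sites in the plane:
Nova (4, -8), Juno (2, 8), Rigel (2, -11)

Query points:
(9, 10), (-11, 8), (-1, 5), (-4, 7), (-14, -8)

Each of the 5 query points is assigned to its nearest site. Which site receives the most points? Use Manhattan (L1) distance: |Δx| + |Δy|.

Juno

(9, 10) — d to each: Nova:23, Juno:9, Rigel:28 → nearest is Juno
(-11, 8) — d to each: Nova:31, Juno:13, Rigel:32 → nearest is Juno
(-1, 5) — d to each: Nova:18, Juno:6, Rigel:19 → nearest is Juno
(-4, 7) — d to each: Nova:23, Juno:7, Rigel:24 → nearest is Juno
(-14, -8) — d to each: Nova:18, Juno:32, Rigel:19 → nearest is Nova
Tally — Nova:1, Juno:4. Juno captures the most (4).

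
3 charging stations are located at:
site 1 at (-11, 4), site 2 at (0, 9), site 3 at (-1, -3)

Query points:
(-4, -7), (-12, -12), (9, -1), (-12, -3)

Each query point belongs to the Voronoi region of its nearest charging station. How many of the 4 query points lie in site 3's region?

3

(-4, -7) — d² to each: site 1:170, site 2:272, site 3:25 → nearest is site 3
(-12, -12) — d² to each: site 1:257, site 2:585, site 3:202 → nearest is site 3
(9, -1) — d² to each: site 1:425, site 2:181, site 3:104 → nearest is site 3
(-12, -3) — d² to each: site 1:50, site 2:288, site 3:121 → nearest is site 1
3 of the 4 points have site 3 as nearest.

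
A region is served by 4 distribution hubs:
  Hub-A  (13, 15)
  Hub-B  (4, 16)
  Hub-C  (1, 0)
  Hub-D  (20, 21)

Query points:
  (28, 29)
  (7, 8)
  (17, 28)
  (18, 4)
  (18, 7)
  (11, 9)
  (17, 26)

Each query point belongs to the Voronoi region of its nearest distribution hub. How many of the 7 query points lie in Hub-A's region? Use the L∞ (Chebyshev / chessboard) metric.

(28, 29) — d to each: Hub-A:15, Hub-B:24, Hub-C:29, Hub-D:8 → nearest is Hub-D
(7, 8) — d to each: Hub-A:7, Hub-B:8, Hub-C:8, Hub-D:13 → nearest is Hub-A
(17, 28) — d to each: Hub-A:13, Hub-B:13, Hub-C:28, Hub-D:7 → nearest is Hub-D
(18, 4) — d to each: Hub-A:11, Hub-B:14, Hub-C:17, Hub-D:17 → nearest is Hub-A
(18, 7) — d to each: Hub-A:8, Hub-B:14, Hub-C:17, Hub-D:14 → nearest is Hub-A
(11, 9) — d to each: Hub-A:6, Hub-B:7, Hub-C:10, Hub-D:12 → nearest is Hub-A
(17, 26) — d to each: Hub-A:11, Hub-B:13, Hub-C:26, Hub-D:5 → nearest is Hub-D
4 of the 7 points have Hub-A as nearest.

4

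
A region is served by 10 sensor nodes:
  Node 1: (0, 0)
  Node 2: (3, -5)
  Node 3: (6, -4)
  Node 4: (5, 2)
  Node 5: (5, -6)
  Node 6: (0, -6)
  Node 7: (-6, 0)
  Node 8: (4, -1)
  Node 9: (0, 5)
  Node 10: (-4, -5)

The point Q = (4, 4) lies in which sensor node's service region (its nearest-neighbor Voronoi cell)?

Since √ is increasing, it suffices to compare squared distances:
d²(Q, Node 1) = 16 + 16 = 32
d²(Q, Node 2) = 1 + 81 = 82
d²(Q, Node 3) = 4 + 64 = 68
d²(Q, Node 4) = 1 + 4 = 5
d²(Q, Node 5) = 1 + 100 = 101
d²(Q, Node 6) = 16 + 100 = 116
d²(Q, Node 7) = 100 + 16 = 116
d²(Q, Node 8) = 0 + 25 = 25
d²(Q, Node 9) = 16 + 1 = 17
d²(Q, Node 10) = 64 + 81 = 145
Minimum is at Node 4.

Node 4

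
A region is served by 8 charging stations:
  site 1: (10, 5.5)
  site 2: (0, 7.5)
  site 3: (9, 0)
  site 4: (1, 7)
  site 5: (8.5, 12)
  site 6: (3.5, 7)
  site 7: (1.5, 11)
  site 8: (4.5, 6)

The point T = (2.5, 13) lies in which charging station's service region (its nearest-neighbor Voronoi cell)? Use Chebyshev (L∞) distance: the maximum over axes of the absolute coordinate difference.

site 7

d(T, site 1) = max(7.5, 7.5) = 7.5
d(T, site 2) = max(2.5, 5.5) = 5.5
d(T, site 3) = max(6.5, 13) = 13
d(T, site 4) = max(1.5, 6) = 6
d(T, site 5) = max(6, 1) = 6
d(T, site 6) = max(1, 6) = 6
d(T, site 7) = max(1, 2) = 2
d(T, site 8) = max(2, 7) = 7
site 7 is nearest.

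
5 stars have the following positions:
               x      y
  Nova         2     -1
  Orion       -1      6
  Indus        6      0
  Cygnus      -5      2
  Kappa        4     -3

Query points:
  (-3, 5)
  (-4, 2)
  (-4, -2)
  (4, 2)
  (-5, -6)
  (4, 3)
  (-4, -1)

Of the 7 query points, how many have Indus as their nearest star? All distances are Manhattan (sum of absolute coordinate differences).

(-3, 5) — d to each: Nova:11, Orion:3, Indus:14, Cygnus:5, Kappa:15 → nearest is Orion
(-4, 2) — d to each: Nova:9, Orion:7, Indus:12, Cygnus:1, Kappa:13 → nearest is Cygnus
(-4, -2) — d to each: Nova:7, Orion:11, Indus:12, Cygnus:5, Kappa:9 → nearest is Cygnus
(4, 2) — d to each: Nova:5, Orion:9, Indus:4, Cygnus:9, Kappa:5 → nearest is Indus
(-5, -6) — d to each: Nova:12, Orion:16, Indus:17, Cygnus:8, Kappa:12 → nearest is Cygnus
(4, 3) — d to each: Nova:6, Orion:8, Indus:5, Cygnus:10, Kappa:6 → nearest is Indus
(-4, -1) — d to each: Nova:6, Orion:10, Indus:11, Cygnus:4, Kappa:10 → nearest is Cygnus
2 of the 7 points have Indus as nearest.

2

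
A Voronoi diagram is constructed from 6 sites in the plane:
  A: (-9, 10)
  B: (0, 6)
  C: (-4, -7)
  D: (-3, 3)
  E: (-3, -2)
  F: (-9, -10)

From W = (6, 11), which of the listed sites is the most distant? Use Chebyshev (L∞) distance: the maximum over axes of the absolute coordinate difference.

F

d(W,A) = max(15, 1) = 15
d(W,B) = max(6, 5) = 6
d(W,C) = max(10, 18) = 18
d(W,D) = max(9, 8) = 9
d(W,E) = max(9, 13) = 13
d(W,F) = max(15, 21) = 21
The largest is to F.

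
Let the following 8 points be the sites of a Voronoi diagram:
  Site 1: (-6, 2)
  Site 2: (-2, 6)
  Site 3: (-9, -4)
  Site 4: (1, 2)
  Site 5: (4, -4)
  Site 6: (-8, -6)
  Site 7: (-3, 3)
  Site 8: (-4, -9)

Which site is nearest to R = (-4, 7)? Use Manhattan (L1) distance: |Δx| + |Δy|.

d(R, Site 1) = 2 + 5 = 7
d(R, Site 2) = 2 + 1 = 3
d(R, Site 3) = 5 + 11 = 16
d(R, Site 4) = 5 + 5 = 10
d(R, Site 5) = 8 + 11 = 19
d(R, Site 6) = 4 + 13 = 17
d(R, Site 7) = 1 + 4 = 5
d(R, Site 8) = 0 + 16 = 16
Site 2 is nearest.

Site 2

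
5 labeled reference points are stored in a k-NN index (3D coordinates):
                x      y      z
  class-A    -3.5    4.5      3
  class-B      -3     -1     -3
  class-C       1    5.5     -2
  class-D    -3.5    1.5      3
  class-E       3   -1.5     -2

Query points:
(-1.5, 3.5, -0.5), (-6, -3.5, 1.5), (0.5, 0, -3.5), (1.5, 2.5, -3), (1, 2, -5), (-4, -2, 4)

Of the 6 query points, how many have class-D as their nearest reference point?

(-1.5, 3.5, -0.5) — d² to each: class-A:17.25, class-B:28.75, class-C:12.5, class-D:20.25, class-E:47.5 → nearest is class-C
(-6, -3.5, 1.5) — d² to each: class-A:72.5, class-B:35.5, class-C:142.25, class-D:33.5, class-E:97.25 → nearest is class-D
(0.5, 0, -3.5) — d² to each: class-A:78.5, class-B:13.5, class-C:32.75, class-D:60.5, class-E:10.75 → nearest is class-E
(1.5, 2.5, -3) — d² to each: class-A:65, class-B:32.5, class-C:10.25, class-D:62, class-E:19.25 → nearest is class-C
(1, 2, -5) — d² to each: class-A:90.5, class-B:29, class-C:21.25, class-D:84.5, class-E:25.25 → nearest is class-C
(-4, -2, 4) — d² to each: class-A:43.5, class-B:51, class-C:117.25, class-D:13.5, class-E:85.25 → nearest is class-D
2 of the 6 points have class-D as nearest.

2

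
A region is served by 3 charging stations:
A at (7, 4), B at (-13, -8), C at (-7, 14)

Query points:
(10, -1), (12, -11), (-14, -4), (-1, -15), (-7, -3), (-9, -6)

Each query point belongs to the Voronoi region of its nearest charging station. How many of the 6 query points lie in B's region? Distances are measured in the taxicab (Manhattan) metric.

(10, -1) — d to each: A:8, B:30, C:32 → nearest is A
(12, -11) — d to each: A:20, B:28, C:44 → nearest is A
(-14, -4) — d to each: A:29, B:5, C:25 → nearest is B
(-1, -15) — d to each: A:27, B:19, C:35 → nearest is B
(-7, -3) — d to each: A:21, B:11, C:17 → nearest is B
(-9, -6) — d to each: A:26, B:6, C:22 → nearest is B
4 of the 6 points have B as nearest.

4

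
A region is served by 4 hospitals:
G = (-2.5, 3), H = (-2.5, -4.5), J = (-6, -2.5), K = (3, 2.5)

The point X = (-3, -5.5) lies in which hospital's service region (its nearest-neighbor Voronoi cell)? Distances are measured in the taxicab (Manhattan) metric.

d(X,G) = |-3−(-2.5)| + |-5.5−3| = 0.5 + 8.5 = 9
d(X,H) = |-3−(-2.5)| + |-5.5−(-4.5)| = 0.5 + 1 = 1.5
d(X,J) = |-3−(-6)| + |-5.5−(-2.5)| = 3 + 3 = 6
d(X,K) = |-3−3| + |-5.5−2.5| = 6 + 8 = 14
Minimum is at H.

H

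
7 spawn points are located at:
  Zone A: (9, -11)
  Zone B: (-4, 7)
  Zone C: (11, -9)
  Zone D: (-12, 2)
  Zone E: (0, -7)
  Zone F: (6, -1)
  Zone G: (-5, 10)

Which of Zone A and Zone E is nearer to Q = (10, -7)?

Zone A

Compare squared distances:
d²(Q, Zone A) = (10−9)² + (-7−(-11))² = 1 + 16 = 17
d²(Q, Zone E) = (10−0)² + (-7−(-7))² = 100 + 0 = 100
17 < 100, so Zone A is closer.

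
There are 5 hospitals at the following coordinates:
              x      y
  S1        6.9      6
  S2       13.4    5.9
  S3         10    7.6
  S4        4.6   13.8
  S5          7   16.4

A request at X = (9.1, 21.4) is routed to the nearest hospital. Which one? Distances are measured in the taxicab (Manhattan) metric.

d(X,S1) = |9.1−6.9| + |21.4−6| = 2.2 + 15.4 = 17.6
d(X,S2) = |9.1−13.4| + |21.4−5.9| = 4.3 + 15.5 = 19.8
d(X,S3) = |9.1−10| + |21.4−7.6| = 0.9 + 13.8 = 14.7
d(X,S4) = |9.1−4.6| + |21.4−13.8| = 4.5 + 7.6 = 12.1
d(X,S5) = |9.1−7| + |21.4−16.4| = 2.1 + 5 = 7.1
S5 is nearest.

S5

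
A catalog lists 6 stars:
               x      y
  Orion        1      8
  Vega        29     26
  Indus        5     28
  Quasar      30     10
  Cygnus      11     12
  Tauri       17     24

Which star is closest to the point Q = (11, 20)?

Compare squared distances (the ordering matches that of the actual distances):
d²(Q, Orion) = 100 + 144 = 244
d²(Q, Vega) = 324 + 36 = 360
d²(Q, Indus) = 36 + 64 = 100
d²(Q, Quasar) = 361 + 100 = 461
d²(Q, Cygnus) = 0 + 64 = 64
d²(Q, Tauri) = 36 + 16 = 52
The smallest is to Tauri, so Q lies in the Voronoi region of Tauri.

Tauri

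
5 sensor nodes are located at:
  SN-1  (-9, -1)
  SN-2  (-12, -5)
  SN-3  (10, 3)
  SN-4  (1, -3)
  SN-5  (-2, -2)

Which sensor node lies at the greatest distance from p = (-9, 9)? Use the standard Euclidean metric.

SN-3

Squared Euclidean distances:
d²(p, SN-1) = (-9−(-9))² + (9−(-1))² = 0 + 100 = 100
d²(p, SN-2) = (-9−(-12))² + (9−(-5))² = 9 + 196 = 205
d²(p, SN-3) = (-9−10)² + (9−3)² = 361 + 36 = 397
d²(p, SN-4) = (-9−1)² + (9−(-3))² = 100 + 144 = 244
d²(p, SN-5) = (-9−(-2))² + (9−(-2))² = 49 + 121 = 170
The largest is to SN-3.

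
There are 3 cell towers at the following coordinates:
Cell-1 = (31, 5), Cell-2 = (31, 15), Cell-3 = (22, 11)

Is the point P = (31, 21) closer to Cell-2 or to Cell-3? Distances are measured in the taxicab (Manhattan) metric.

d(P, Cell-2) = |31−31| + |21−15| = 0 + 6 = 6
d(P, Cell-3) = |31−22| + |21−11| = 9 + 10 = 19
6 < 19, so Cell-2 is closer.

Cell-2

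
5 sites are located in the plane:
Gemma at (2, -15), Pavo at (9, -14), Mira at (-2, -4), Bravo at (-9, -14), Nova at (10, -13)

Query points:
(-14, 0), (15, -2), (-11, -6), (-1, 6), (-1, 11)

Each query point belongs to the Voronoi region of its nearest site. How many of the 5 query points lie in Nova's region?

1

(-14, 0) — d² to each: Gemma:481, Pavo:725, Mira:160, Bravo:221, Nova:745 → nearest is Mira
(15, -2) — d² to each: Gemma:338, Pavo:180, Mira:293, Bravo:720, Nova:146 → nearest is Nova
(-11, -6) — d² to each: Gemma:250, Pavo:464, Mira:85, Bravo:68, Nova:490 → nearest is Bravo
(-1, 6) — d² to each: Gemma:450, Pavo:500, Mira:101, Bravo:464, Nova:482 → nearest is Mira
(-1, 11) — d² to each: Gemma:685, Pavo:725, Mira:226, Bravo:689, Nova:697 → nearest is Mira
1 of the 5 points has Nova as nearest.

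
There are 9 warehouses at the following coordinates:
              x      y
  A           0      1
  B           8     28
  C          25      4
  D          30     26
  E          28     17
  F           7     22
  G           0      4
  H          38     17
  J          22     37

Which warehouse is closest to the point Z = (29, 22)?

Compare squared distances (the ordering matches that of the actual distances):
|ZA|² = 841 + 441 = 1282
|ZB|² = 441 + 36 = 477
|ZC|² = 16 + 324 = 340
|ZD|² = 1 + 16 = 17
|ZE|² = 1 + 25 = 26
|ZF|² = 484 + 0 = 484
|ZG|² = 841 + 324 = 1165
|ZH|² = 81 + 25 = 106
|ZJ|² = 49 + 225 = 274
The smallest is to D, so Z lies in the Voronoi region of D.

D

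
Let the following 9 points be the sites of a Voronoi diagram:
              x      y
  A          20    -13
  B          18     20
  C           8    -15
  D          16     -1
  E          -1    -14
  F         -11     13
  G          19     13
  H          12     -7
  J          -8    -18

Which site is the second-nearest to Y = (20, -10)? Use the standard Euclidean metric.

H

Squared Euclidean distances:
|YA|² = 0 + 9 = 9
|YB|² = 4 + 900 = 904
|YC|² = 144 + 25 = 169
|YD|² = 16 + 81 = 97
|YE|² = 441 + 16 = 457
|YF|² = 961 + 529 = 1490
|YG|² = 1 + 529 = 530
|YH|² = 64 + 9 = 73
|YJ|² = 784 + 64 = 848
Sorted ascending: A, H, D, … — the second-nearest is H.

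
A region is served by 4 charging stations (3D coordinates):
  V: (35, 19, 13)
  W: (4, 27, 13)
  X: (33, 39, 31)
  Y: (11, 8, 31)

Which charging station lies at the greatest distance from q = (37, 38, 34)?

W

Since √ is increasing, it suffices to compare squared distances:
|qV|² = (37−35)² + (38−19)² + (34−13)² = 4 + 361 + 441 = 806
|qW|² = (37−4)² + (38−27)² + (34−13)² = 1089 + 121 + 441 = 1651
|qX|² = (37−33)² + (38−39)² + (34−31)² = 16 + 1 + 9 = 26
|qY|² = (37−11)² + (38−8)² + (34−31)² = 676 + 900 + 9 = 1585
The largest is to W.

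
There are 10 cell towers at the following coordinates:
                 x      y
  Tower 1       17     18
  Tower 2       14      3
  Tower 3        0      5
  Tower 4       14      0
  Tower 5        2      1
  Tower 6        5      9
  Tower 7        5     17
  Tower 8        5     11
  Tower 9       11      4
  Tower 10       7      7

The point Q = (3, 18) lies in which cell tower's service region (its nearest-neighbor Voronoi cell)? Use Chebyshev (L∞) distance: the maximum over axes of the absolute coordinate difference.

Tower 7

d(Q, Tower 1) = max(14, 0) = 14
d(Q, Tower 2) = max(11, 15) = 15
d(Q, Tower 3) = max(3, 13) = 13
d(Q, Tower 4) = max(11, 18) = 18
d(Q, Tower 5) = max(1, 17) = 17
d(Q, Tower 6) = max(2, 9) = 9
d(Q, Tower 7) = max(2, 1) = 2
d(Q, Tower 8) = max(2, 7) = 7
d(Q, Tower 9) = max(8, 14) = 14
d(Q, Tower 10) = max(4, 11) = 11
Tower 7 is nearest.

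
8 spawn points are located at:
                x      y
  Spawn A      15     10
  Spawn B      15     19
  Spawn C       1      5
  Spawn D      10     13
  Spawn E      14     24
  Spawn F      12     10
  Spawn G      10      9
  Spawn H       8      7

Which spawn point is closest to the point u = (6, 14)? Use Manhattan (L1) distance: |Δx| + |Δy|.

Spawn D

d(u, Spawn A) = |6−15| + |14−10| = 9 + 4 = 13
d(u, Spawn B) = |6−15| + |14−19| = 9 + 5 = 14
d(u, Spawn C) = |6−1| + |14−5| = 5 + 9 = 14
d(u, Spawn D) = |6−10| + |14−13| = 4 + 1 = 5
d(u, Spawn E) = |6−14| + |14−24| = 8 + 10 = 18
d(u, Spawn F) = |6−12| + |14−10| = 6 + 4 = 10
d(u, Spawn G) = |6−10| + |14−9| = 4 + 5 = 9
d(u, Spawn H) = |6−8| + |14−7| = 2 + 7 = 9
The smallest is to Spawn D, so u lies in the Voronoi region of Spawn D.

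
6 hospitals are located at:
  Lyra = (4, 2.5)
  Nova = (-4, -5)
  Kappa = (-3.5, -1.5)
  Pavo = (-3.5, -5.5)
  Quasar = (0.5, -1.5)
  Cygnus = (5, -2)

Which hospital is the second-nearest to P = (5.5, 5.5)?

Cygnus

Compare squared distances (the ordering matches that of the actual distances):
d²(P, Lyra) = (5.5−4)² + (5.5−2.5)² = 2.25 + 9 = 11.25
d²(P, Nova) = (5.5−(-4))² + (5.5−(-5))² = 90.25 + 110.25 = 200.5
d²(P, Kappa) = (5.5−(-3.5))² + (5.5−(-1.5))² = 81 + 49 = 130
d²(P, Pavo) = (5.5−(-3.5))² + (5.5−(-5.5))² = 81 + 121 = 202
d²(P, Quasar) = (5.5−0.5)² + (5.5−(-1.5))² = 25 + 49 = 74
d²(P, Cygnus) = (5.5−5)² + (5.5−(-2))² = 0.25 + 56.25 = 56.5
Sorted ascending: Lyra, Cygnus, Quasar, … — the second-nearest is Cygnus.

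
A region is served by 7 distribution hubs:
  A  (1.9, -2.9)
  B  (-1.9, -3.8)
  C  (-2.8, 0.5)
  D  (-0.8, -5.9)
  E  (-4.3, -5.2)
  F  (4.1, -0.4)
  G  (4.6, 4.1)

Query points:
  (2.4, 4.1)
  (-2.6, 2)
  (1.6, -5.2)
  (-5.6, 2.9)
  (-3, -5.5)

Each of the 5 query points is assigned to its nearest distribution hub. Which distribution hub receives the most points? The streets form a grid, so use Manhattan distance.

(2.4, 4.1) — d to each: A:7.5, B:12.2, C:8.8, D:13.2, E:16, F:6.2, G:2.2 → nearest is G
(-2.6, 2) — d to each: A:9.4, B:6.5, C:1.7, D:9.7, E:8.9, F:9.1, G:9.3 → nearest is C
(1.6, -5.2) — d to each: A:2.6, B:4.9, C:10.1, D:3.1, E:5.9, F:7.3, G:12.3 → nearest is A
(-5.6, 2.9) — d to each: A:13.3, B:10.4, C:5.2, D:13.6, E:9.4, F:13, G:11.4 → nearest is C
(-3, -5.5) — d to each: A:7.5, B:2.8, C:6.2, D:2.6, E:1.6, F:12.2, G:17.2 → nearest is E
Tally — A:1, C:2, E:1, G:1. C captures the most (2).

C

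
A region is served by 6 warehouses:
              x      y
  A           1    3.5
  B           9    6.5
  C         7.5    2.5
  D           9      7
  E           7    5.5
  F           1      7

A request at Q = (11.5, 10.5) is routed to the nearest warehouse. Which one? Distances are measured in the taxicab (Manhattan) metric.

d(Q,A) = |11.5−1| + |10.5−3.5| = 10.5 + 7 = 17.5
d(Q,B) = |11.5−9| + |10.5−6.5| = 2.5 + 4 = 6.5
d(Q,C) = |11.5−7.5| + |10.5−2.5| = 4 + 8 = 12
d(Q,D) = |11.5−9| + |10.5−7| = 2.5 + 3.5 = 6
d(Q,E) = |11.5−7| + |10.5−5.5| = 4.5 + 5 = 9.5
d(Q,F) = |11.5−1| + |10.5−7| = 10.5 + 3.5 = 14
D is nearest.

D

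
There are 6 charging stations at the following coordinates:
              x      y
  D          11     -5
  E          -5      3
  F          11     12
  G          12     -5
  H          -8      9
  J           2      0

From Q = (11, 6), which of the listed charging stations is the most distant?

H

Squared Euclidean distances:
|QD|² = (11−11)² + (6−(-5))² = 0 + 121 = 121
|QE|² = (11−(-5))² + (6−3)² = 256 + 9 = 265
|QF|² = (11−11)² + (6−12)² = 0 + 36 = 36
|QG|² = (11−12)² + (6−(-5))² = 1 + 121 = 122
|QH|² = (11−(-8))² + (6−9)² = 361 + 9 = 370
|QJ|² = (11−2)² + (6−0)² = 81 + 36 = 117
The largest is to H.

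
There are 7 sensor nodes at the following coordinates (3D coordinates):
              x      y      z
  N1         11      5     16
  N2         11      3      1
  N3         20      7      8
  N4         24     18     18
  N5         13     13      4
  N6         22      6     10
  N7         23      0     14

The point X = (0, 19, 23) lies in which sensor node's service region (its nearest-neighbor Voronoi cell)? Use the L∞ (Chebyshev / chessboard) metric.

d(X,N1) = max(11, 14, 7) = 14
d(X,N2) = max(11, 16, 22) = 22
d(X,N3) = max(20, 12, 15) = 20
d(X,N4) = max(24, 1, 5) = 24
d(X,N5) = max(13, 6, 19) = 19
d(X,N6) = max(22, 13, 13) = 22
d(X,N7) = max(23, 19, 9) = 23
N1 is nearest.

N1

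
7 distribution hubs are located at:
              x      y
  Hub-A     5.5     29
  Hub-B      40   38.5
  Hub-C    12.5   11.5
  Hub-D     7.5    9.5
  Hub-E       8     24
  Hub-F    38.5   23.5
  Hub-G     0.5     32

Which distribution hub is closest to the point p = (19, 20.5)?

Hub-C

Squared Euclidean distances:
d²(p, Hub-A) = (19−5.5)² + (20.5−29)² = 182.25 + 72.25 = 254.5
d²(p, Hub-B) = (19−40)² + (20.5−38.5)² = 441 + 324 = 765
d²(p, Hub-C) = (19−12.5)² + (20.5−11.5)² = 42.25 + 81 = 123.25
d²(p, Hub-D) = (19−7.5)² + (20.5−9.5)² = 132.25 + 121 = 253.25
d²(p, Hub-E) = (19−8)² + (20.5−24)² = 121 + 12.25 = 133.25
d²(p, Hub-F) = (19−38.5)² + (20.5−23.5)² = 380.25 + 9 = 389.25
d²(p, Hub-G) = (19−0.5)² + (20.5−32)² = 342.25 + 132.25 = 474.5
Hub-C is nearest.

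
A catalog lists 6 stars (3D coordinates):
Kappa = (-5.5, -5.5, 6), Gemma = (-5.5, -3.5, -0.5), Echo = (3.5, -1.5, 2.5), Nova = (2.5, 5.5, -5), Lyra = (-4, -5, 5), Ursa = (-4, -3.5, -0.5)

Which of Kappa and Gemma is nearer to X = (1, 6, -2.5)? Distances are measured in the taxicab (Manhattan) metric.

d(X, Kappa) = |1−(-5.5)| + |6−(-5.5)| + |-2.5−6| = 6.5 + 11.5 + 8.5 = 26.5
d(X, Gemma) = |1−(-5.5)| + |6−(-3.5)| + |-2.5−(-0.5)| = 6.5 + 9.5 + 2 = 18
26.5 > 18, so Gemma is closer.

Gemma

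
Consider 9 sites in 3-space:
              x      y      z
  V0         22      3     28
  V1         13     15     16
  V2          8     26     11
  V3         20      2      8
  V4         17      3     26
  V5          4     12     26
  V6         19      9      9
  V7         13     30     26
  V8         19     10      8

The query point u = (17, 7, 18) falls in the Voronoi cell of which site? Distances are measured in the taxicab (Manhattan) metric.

d(u,V0) = 5 + 4 + 10 = 19
d(u,V1) = 4 + 8 + 2 = 14
d(u,V2) = 9 + 19 + 7 = 35
d(u,V3) = 3 + 5 + 10 = 18
d(u,V4) = 0 + 4 + 8 = 12
d(u,V5) = 13 + 5 + 8 = 26
d(u,V6) = 2 + 2 + 9 = 13
d(u,V7) = 4 + 23 + 8 = 35
d(u,V8) = 2 + 3 + 10 = 15
The smallest is to V4, so u lies in the Voronoi region of V4.

V4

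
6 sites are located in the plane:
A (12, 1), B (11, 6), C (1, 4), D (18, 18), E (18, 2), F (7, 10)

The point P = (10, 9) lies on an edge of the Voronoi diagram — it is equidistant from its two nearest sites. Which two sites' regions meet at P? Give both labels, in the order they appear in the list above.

B and F

Squared distances from P to each site:
|PA|² = (10−12)² + (9−1)² = 4 + 64 = 68
|PB|² = (10−11)² + (9−6)² = 1 + 9 = 10
|PC|² = (10−1)² + (9−4)² = 81 + 25 = 106
|PD|² = (10−18)² + (9−18)² = 64 + 81 = 145
|PE|² = (10−18)² + (9−2)² = 64 + 49 = 113
|PF|² = (10−7)² + (9−10)² = 9 + 1 = 10
P is equidistant from B and F (both at squared distance 10), and every other site is strictly farther — so P lies on the B–F Voronoi edge.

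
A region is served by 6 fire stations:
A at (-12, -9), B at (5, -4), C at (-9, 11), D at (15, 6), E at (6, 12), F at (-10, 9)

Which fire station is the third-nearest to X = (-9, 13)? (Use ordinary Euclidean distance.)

E

Compare squared distances (the ordering matches that of the actual distances):
|XA|² = (-9−(-12))² + (13−(-9))² = 9 + 484 = 493
|XB|² = (-9−5)² + (13−(-4))² = 196 + 289 = 485
|XC|² = (-9−(-9))² + (13−11)² = 0 + 4 = 4
|XD|² = (-9−15)² + (13−6)² = 576 + 49 = 625
|XE|² = (-9−6)² + (13−12)² = 225 + 1 = 226
|XF|² = (-9−(-10))² + (13−9)² = 1 + 16 = 17
Sorted ascending: C, F, E, B, … — the third-nearest is E.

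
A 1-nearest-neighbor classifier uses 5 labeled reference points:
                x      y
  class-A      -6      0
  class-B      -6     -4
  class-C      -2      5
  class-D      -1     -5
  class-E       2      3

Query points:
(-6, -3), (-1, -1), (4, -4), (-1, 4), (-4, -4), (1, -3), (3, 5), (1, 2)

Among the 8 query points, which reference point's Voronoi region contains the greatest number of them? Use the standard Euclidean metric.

class-D

(-6, -3) — d² to each: class-A:9, class-B:1, class-C:80, class-D:29, class-E:100 → nearest is class-B
(-1, -1) — d² to each: class-A:26, class-B:34, class-C:37, class-D:16, class-E:25 → nearest is class-D
(4, -4) — d² to each: class-A:116, class-B:100, class-C:117, class-D:26, class-E:53 → nearest is class-D
(-1, 4) — d² to each: class-A:41, class-B:89, class-C:2, class-D:81, class-E:10 → nearest is class-C
(-4, -4) — d² to each: class-A:20, class-B:4, class-C:85, class-D:10, class-E:85 → nearest is class-B
(1, -3) — d² to each: class-A:58, class-B:50, class-C:73, class-D:8, class-E:37 → nearest is class-D
(3, 5) — d² to each: class-A:106, class-B:162, class-C:25, class-D:116, class-E:5 → nearest is class-E
(1, 2) — d² to each: class-A:53, class-B:85, class-C:18, class-D:53, class-E:2 → nearest is class-E
Tally — class-B:2, class-C:1, class-D:3, class-E:2. class-D captures the most (3).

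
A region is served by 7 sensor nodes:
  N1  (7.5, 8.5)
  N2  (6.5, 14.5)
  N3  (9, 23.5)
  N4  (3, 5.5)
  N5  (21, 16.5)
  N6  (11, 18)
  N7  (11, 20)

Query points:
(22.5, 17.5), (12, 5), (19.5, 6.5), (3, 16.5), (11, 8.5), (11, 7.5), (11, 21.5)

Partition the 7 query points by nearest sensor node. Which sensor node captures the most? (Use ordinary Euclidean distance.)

N1

(22.5, 17.5) — d² to each: N1:306, N2:265, N3:218.25, N4:524.25, N5:3.25, N6:132.5, N7:138.5 → nearest is N5
(12, 5) — d² to each: N1:32.5, N2:120.5, N3:351.25, N4:81.25, N5:213.25, N6:170, N7:226 → nearest is N1
(19.5, 6.5) — d² to each: N1:148, N2:233, N3:399.25, N4:273.25, N5:102.25, N6:204.5, N7:254.5 → nearest is N5
(3, 16.5) — d² to each: N1:84.25, N2:16.25, N3:85, N4:121, N5:324, N6:66.25, N7:76.25 → nearest is N2
(11, 8.5) — d² to each: N1:12.25, N2:56.25, N3:229, N4:73, N5:164, N6:90.25, N7:132.25 → nearest is N1
(11, 7.5) — d² to each: N1:13.25, N2:69.25, N3:260, N4:68, N5:181, N6:110.25, N7:156.25 → nearest is N1
(11, 21.5) — d² to each: N1:181.25, N2:69.25, N3:8, N4:320, N5:125, N6:12.25, N7:2.25 → nearest is N7
Tally — N1:3, N2:1, N5:2, N7:1. N1 captures the most (3).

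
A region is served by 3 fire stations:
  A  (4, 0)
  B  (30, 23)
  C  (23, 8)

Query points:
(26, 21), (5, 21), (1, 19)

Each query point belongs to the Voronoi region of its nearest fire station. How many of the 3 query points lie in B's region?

1

(26, 21) — d² to each: A:925, B:20, C:178 → nearest is B
(5, 21) — d² to each: A:442, B:629, C:493 → nearest is A
(1, 19) — d² to each: A:370, B:857, C:605 → nearest is A
1 of the 3 points has B as nearest.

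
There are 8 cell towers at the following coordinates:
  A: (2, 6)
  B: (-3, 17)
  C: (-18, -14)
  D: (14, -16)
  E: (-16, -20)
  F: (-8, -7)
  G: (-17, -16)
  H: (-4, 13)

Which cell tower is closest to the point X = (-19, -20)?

E

Compare squared distances (the ordering matches that of the actual distances):
|XA|² = 441 + 676 = 1117
|XB|² = 256 + 1369 = 1625
|XC|² = 1 + 36 = 37
|XD|² = 1089 + 16 = 1105
|XE|² = 9 + 0 = 9
|XF|² = 121 + 169 = 290
|XG|² = 4 + 16 = 20
|XH|² = 225 + 1089 = 1314
Minimum is at E.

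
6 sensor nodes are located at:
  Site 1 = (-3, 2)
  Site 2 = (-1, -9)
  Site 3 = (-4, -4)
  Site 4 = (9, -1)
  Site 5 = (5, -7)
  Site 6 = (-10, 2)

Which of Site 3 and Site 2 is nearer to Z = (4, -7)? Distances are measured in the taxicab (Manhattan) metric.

Site 2

d(Z, Site 3) = |4−(-4)| + |-7−(-4)| = 8 + 3 = 11
d(Z, Site 2) = |4−(-1)| + |-7−(-9)| = 5 + 2 = 7
11 > 7, so Site 2 is closer.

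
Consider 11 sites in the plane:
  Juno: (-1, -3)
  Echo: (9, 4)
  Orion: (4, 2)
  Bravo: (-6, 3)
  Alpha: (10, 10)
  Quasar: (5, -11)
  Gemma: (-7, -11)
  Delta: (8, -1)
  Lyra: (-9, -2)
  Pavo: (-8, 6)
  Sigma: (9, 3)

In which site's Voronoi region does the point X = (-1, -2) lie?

Since √ is increasing, it suffices to compare squared distances:
d²(X, Juno) = (-1−(-1))² + (-2−(-3))² = 0 + 1 = 1
d²(X, Echo) = (-1−9)² + (-2−4)² = 100 + 36 = 136
d²(X, Orion) = (-1−4)² + (-2−2)² = 25 + 16 = 41
d²(X, Bravo) = (-1−(-6))² + (-2−3)² = 25 + 25 = 50
d²(X, Alpha) = (-1−10)² + (-2−10)² = 121 + 144 = 265
d²(X, Quasar) = (-1−5)² + (-2−(-11))² = 36 + 81 = 117
d²(X, Gemma) = (-1−(-7))² + (-2−(-11))² = 36 + 81 = 117
d²(X, Delta) = (-1−8)² + (-2−(-1))² = 81 + 1 = 82
d²(X, Lyra) = (-1−(-9))² + (-2−(-2))² = 64 + 0 = 64
d²(X, Pavo) = (-1−(-8))² + (-2−6)² = 49 + 64 = 113
d²(X, Sigma) = (-1−9)² + (-2−3)² = 100 + 25 = 125
Minimum is at Juno.

Juno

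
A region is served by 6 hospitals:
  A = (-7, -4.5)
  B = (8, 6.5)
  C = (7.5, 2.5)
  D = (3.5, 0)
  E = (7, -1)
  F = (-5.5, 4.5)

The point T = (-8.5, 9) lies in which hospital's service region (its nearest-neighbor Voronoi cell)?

Compare squared distances (the ordering matches that of the actual distances):
|TA|² = 2.25 + 182.25 = 184.5
|TB|² = 272.25 + 6.25 = 278.5
|TC|² = 256 + 42.25 = 298.25
|TD|² = 144 + 81 = 225
|TE|² = 240.25 + 100 = 340.25
|TF|² = 9 + 20.25 = 29.25
F is nearest.

F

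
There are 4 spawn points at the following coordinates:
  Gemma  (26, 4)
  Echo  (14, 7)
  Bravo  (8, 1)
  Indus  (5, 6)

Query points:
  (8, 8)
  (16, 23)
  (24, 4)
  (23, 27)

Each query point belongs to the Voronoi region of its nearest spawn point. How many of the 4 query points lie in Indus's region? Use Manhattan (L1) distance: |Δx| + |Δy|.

1

(8, 8) — d to each: Gemma:22, Echo:7, Bravo:7, Indus:5 → nearest is Indus
(16, 23) — d to each: Gemma:29, Echo:18, Bravo:30, Indus:28 → nearest is Echo
(24, 4) — d to each: Gemma:2, Echo:13, Bravo:19, Indus:21 → nearest is Gemma
(23, 27) — d to each: Gemma:26, Echo:29, Bravo:41, Indus:39 → nearest is Gemma
1 of the 4 points has Indus as nearest.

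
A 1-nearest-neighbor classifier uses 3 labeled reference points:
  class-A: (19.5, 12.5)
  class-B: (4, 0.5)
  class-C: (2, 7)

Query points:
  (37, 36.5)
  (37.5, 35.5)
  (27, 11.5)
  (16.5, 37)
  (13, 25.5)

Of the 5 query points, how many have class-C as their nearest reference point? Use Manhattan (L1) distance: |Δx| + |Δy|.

0

(37, 36.5) — d to each: class-A:41.5, class-B:69, class-C:64.5 → nearest is class-A
(37.5, 35.5) — d to each: class-A:41, class-B:68.5, class-C:64 → nearest is class-A
(27, 11.5) — d to each: class-A:8.5, class-B:34, class-C:29.5 → nearest is class-A
(16.5, 37) — d to each: class-A:27.5, class-B:49, class-C:44.5 → nearest is class-A
(13, 25.5) — d to each: class-A:19.5, class-B:34, class-C:29.5 → nearest is class-A
0 of the 5 points have class-C as nearest.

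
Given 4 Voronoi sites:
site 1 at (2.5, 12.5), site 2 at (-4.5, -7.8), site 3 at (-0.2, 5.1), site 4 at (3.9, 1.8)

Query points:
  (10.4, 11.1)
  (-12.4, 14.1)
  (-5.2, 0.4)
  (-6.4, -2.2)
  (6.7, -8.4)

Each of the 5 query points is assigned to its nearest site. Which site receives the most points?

(10.4, 11.1) — d² to each: site 1:64.37, site 2:579.22, site 3:148.36, site 4:128.74 → nearest is site 1
(-12.4, 14.1) — d² to each: site 1:224.57, site 2:542.02, site 3:229.84, site 4:416.98 → nearest is site 1
(-5.2, 0.4) — d² to each: site 1:205.7, site 2:67.73, site 3:47.09, site 4:84.77 → nearest is site 3
(-6.4, -2.2) — d² to each: site 1:295.3, site 2:34.97, site 3:91.73, site 4:122.09 → nearest is site 2
(6.7, -8.4) — d² to each: site 1:454.45, site 2:125.8, site 3:229.86, site 4:111.88 → nearest is site 4
Tally — site 1:2, site 2:1, site 3:1, site 4:1. site 1 captures the most (2).

site 1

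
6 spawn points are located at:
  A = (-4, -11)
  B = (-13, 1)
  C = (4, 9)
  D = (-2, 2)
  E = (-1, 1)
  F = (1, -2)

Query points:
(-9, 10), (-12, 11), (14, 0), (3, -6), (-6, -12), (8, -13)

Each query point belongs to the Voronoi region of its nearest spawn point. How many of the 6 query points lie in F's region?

(-9, 10) — d² to each: A:466, B:97, C:170, D:113, E:145, F:244 → nearest is B
(-12, 11) — d² to each: A:548, B:101, C:260, D:181, E:221, F:338 → nearest is B
(14, 0) — d² to each: A:445, B:730, C:181, D:260, E:226, F:173 → nearest is F
(3, -6) — d² to each: A:74, B:305, C:226, D:89, E:65, F:20 → nearest is F
(-6, -12) — d² to each: A:5, B:218, C:541, D:212, E:194, F:149 → nearest is A
(8, -13) — d² to each: A:148, B:637, C:500, D:325, E:277, F:170 → nearest is A
2 of the 6 points have F as nearest.

2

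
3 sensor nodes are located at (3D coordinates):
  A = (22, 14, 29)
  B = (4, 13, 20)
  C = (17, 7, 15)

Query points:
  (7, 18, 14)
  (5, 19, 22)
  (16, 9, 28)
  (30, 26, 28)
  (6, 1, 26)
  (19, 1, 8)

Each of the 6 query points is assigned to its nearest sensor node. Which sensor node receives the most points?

B

(7, 18, 14) — d² to each: A:466, B:70, C:222 → nearest is B
(5, 19, 22) — d² to each: A:363, B:41, C:337 → nearest is B
(16, 9, 28) — d² to each: A:62, B:224, C:174 → nearest is A
(30, 26, 28) — d² to each: A:209, B:909, C:699 → nearest is A
(6, 1, 26) — d² to each: A:434, B:184, C:278 → nearest is B
(19, 1, 8) — d² to each: A:619, B:513, C:89 → nearest is C
Tally — A:2, B:3, C:1. B captures the most (3).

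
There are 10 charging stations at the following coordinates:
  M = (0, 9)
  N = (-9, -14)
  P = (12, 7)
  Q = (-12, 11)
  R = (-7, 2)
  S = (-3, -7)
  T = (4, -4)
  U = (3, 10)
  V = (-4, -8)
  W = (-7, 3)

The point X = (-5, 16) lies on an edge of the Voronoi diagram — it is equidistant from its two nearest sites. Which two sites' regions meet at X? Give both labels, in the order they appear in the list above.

M and Q

Squared distances from X to each site:
|XM|² = (-5−0)² + (16−9)² = 25 + 49 = 74
|XN|² = (-5−(-9))² + (16−(-14))² = 16 + 900 = 916
|XP|² = (-5−12)² + (16−7)² = 289 + 81 = 370
|XQ|² = (-5−(-12))² + (16−11)² = 49 + 25 = 74
|XR|² = (-5−(-7))² + (16−2)² = 4 + 196 = 200
|XS|² = (-5−(-3))² + (16−(-7))² = 4 + 529 = 533
|XT|² = (-5−4)² + (16−(-4))² = 81 + 400 = 481
|XU|² = (-5−3)² + (16−10)² = 64 + 36 = 100
|XV|² = (-5−(-4))² + (16−(-8))² = 1 + 576 = 577
|XW|² = (-5−(-7))² + (16−3)² = 4 + 169 = 173
X is equidistant from M and Q (both at squared distance 74), and every other site is strictly farther — so X lies on the M–Q Voronoi edge.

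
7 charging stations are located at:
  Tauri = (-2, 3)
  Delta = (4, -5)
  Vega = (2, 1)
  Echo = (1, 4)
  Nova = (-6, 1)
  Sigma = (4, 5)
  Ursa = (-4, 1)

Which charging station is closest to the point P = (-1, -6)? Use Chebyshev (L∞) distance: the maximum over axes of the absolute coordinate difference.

Delta

d(P, Tauri) = max(1, 9) = 9
d(P, Delta) = max(5, 1) = 5
d(P, Vega) = max(3, 7) = 7
d(P, Echo) = max(2, 10) = 10
d(P, Nova) = max(5, 7) = 7
d(P, Sigma) = max(5, 11) = 11
d(P, Ursa) = max(3, 7) = 7
The smallest is to Delta, so P lies in the Voronoi region of Delta.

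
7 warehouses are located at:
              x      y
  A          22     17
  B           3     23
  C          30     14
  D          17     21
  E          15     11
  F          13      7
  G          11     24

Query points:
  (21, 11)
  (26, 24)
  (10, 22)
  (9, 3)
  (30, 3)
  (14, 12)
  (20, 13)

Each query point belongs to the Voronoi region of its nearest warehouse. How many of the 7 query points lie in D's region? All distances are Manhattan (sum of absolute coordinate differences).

0

(21, 11) — d to each: A:7, B:30, C:12, D:14, E:6, F:12, G:23 → nearest is E
(26, 24) — d to each: A:11, B:24, C:14, D:12, E:24, F:30, G:15 → nearest is A
(10, 22) — d to each: A:17, B:8, C:28, D:8, E:16, F:18, G:3 → nearest is G
(9, 3) — d to each: A:27, B:26, C:32, D:26, E:14, F:8, G:23 → nearest is F
(30, 3) — d to each: A:22, B:47, C:11, D:31, E:23, F:21, G:40 → nearest is C
(14, 12) — d to each: A:13, B:22, C:18, D:12, E:2, F:6, G:15 → nearest is E
(20, 13) — d to each: A:6, B:27, C:11, D:11, E:7, F:13, G:20 → nearest is A
0 of the 7 points have D as nearest.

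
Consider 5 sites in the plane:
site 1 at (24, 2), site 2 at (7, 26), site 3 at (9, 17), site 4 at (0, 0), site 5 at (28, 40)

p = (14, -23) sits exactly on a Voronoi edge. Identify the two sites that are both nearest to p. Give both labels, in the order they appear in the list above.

site 1 and site 4

Squared distances from p to each site:
d²(p, site 1) = (14−24)² + (-23−2)² = 100 + 625 = 725
d²(p, site 2) = (14−7)² + (-23−26)² = 49 + 2401 = 2450
d²(p, site 3) = (14−9)² + (-23−17)² = 25 + 1600 = 1625
d²(p, site 4) = (14−0)² + (-23−0)² = 196 + 529 = 725
d²(p, site 5) = (14−28)² + (-23−40)² = 196 + 3969 = 4165
p is equidistant from site 1 and site 4 (both at squared distance 725), and every other site is strictly farther — so p lies on the site 1–site 4 Voronoi edge.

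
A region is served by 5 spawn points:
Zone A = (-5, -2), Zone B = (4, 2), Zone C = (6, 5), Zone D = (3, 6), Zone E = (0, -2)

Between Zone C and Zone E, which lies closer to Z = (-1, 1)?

Zone E

Compare squared distances:
d²(Z, Zone C) = (-1−6)² + (1−5)² = 49 + 16 = 65
d²(Z, Zone E) = (-1−0)² + (1−(-2))² = 1 + 9 = 10
65 > 10, so Zone E is closer.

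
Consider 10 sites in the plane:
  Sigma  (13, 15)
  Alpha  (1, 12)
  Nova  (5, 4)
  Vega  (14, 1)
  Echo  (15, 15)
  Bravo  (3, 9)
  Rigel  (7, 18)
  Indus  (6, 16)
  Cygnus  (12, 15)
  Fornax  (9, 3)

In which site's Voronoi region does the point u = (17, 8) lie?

Echo

Since √ is increasing, it suffices to compare squared distances:
d²(u, Sigma) = 16 + 49 = 65
d²(u, Alpha) = 256 + 16 = 272
d²(u, Nova) = 144 + 16 = 160
d²(u, Vega) = 9 + 49 = 58
d²(u, Echo) = 4 + 49 = 53
d²(u, Bravo) = 196 + 1 = 197
d²(u, Rigel) = 100 + 100 = 200
d²(u, Indus) = 121 + 64 = 185
d²(u, Cygnus) = 25 + 49 = 74
d²(u, Fornax) = 64 + 25 = 89
Minimum is at Echo.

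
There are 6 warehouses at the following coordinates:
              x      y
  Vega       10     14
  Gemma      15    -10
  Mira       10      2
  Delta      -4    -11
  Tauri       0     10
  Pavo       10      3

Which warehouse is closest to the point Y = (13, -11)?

Gemma

Compare squared distances (the ordering matches that of the actual distances):
d²(Y, Vega) = (13−10)² + (-11−14)² = 9 + 625 = 634
d²(Y, Gemma) = (13−15)² + (-11−(-10))² = 4 + 1 = 5
d²(Y, Mira) = (13−10)² + (-11−2)² = 9 + 169 = 178
d²(Y, Delta) = (13−(-4))² + (-11−(-11))² = 289 + 0 = 289
d²(Y, Tauri) = (13−0)² + (-11−10)² = 169 + 441 = 610
d²(Y, Pavo) = (13−10)² + (-11−3)² = 9 + 196 = 205
Minimum is at Gemma.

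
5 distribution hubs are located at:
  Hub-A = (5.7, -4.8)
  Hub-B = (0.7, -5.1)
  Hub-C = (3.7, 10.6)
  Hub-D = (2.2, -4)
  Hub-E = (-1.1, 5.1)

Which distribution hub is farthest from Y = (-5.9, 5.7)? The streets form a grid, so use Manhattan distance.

Hub-A

d(Y, Hub-A) = |-5.9−5.7| + |5.7−(-4.8)| = 11.6 + 10.5 = 22.1
d(Y, Hub-B) = |-5.9−0.7| + |5.7−(-5.1)| = 6.6 + 10.8 = 17.4
d(Y, Hub-C) = |-5.9−3.7| + |5.7−10.6| = 9.6 + 4.9 = 14.5
d(Y, Hub-D) = |-5.9−2.2| + |5.7−(-4)| = 8.1 + 9.7 = 17.8
d(Y, Hub-E) = |-5.9−(-1.1)| + |5.7−5.1| = 4.8 + 0.6 = 5.4
The largest is to Hub-A.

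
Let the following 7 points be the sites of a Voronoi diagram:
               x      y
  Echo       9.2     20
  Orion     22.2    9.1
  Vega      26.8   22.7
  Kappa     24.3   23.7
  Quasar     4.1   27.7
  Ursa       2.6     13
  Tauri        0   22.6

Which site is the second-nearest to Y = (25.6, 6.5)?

Compare squared distances (the ordering matches that of the actual distances):
d²(Y, Echo) = (25.6−9.2)² + (6.5−20)² = 268.96 + 182.25 = 451.21
d²(Y, Orion) = (25.6−22.2)² + (6.5−9.1)² = 11.56 + 6.76 = 18.32
d²(Y, Vega) = (25.6−26.8)² + (6.5−22.7)² = 1.44 + 262.44 = 263.88
d²(Y, Kappa) = (25.6−24.3)² + (6.5−23.7)² = 1.69 + 295.84 = 297.53
d²(Y, Quasar) = (25.6−4.1)² + (6.5−27.7)² = 462.25 + 449.44 = 911.69
d²(Y, Ursa) = (25.6−2.6)² + (6.5−13)² = 529 + 42.25 = 571.25
d²(Y, Tauri) = (25.6−0)² + (6.5−22.6)² = 655.36 + 259.21 = 914.57
Sorted ascending: Orion, Vega, Kappa, … — the second-nearest is Vega.

Vega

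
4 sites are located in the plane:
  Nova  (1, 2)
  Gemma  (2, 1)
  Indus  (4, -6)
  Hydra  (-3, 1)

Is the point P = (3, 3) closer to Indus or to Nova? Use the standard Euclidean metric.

Nova

Compare squared distances:
d²(P, Indus) = (3−4)² + (3−(-6))² = 1 + 81 = 82
d²(P, Nova) = (3−1)² + (3−2)² = 4 + 1 = 5
82 > 5, so Nova is closer.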